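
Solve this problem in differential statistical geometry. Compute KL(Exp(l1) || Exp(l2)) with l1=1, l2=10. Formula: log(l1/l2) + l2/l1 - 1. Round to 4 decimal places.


KL divergence for exponential family:
KL = log(l1/l2) + l2/l1 - 1.
log(1/10) = -2.302585.
10/1 = 10.0.
KL = -2.302585 + 10.0 - 1 = 6.6974

6.6974


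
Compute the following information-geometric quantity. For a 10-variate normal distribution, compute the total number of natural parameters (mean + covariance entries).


Exponential family dimension calculation:
For 10-dim MVN: mean has 10 params, covariance has 10*11/2 = 55 unique entries.
Total dim = 10 + 55 = 65.

65


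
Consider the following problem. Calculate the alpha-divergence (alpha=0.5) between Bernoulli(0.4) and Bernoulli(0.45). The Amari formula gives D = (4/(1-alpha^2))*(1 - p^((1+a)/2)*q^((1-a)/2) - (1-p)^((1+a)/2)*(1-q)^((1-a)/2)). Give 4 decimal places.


Amari alpha-divergence:
D = (4/(1-alpha^2))*(1 - p^((1+a)/2)*q^((1-a)/2) - (1-p)^((1+a)/2)*(1-q)^((1-a)/2)).
alpha = 0.5, p = 0.4, q = 0.45.
e1 = (1+alpha)/2 = 0.75, e2 = (1-alpha)/2 = 0.25.
t1 = p^e1 * q^e2 = 0.4^0.75 * 0.45^0.25 = 0.411953.
t2 = (1-p)^e1 * (1-q)^e2 = 0.6^0.75 * 0.55^0.25 = 0.587089.
4/(1-alpha^2) = 5.333333.
D = 5.333333*(1 - 0.411953 - 0.587089) = 0.0051

0.0051


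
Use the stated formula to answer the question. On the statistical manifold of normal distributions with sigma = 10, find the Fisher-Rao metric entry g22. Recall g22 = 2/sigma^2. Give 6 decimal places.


For the 2-parameter normal family, the Fisher metric has:
  g11 = 1/sigma^2, g22 = 2/sigma^2.
sigma = 10, sigma^2 = 100.
g22 = 0.020000

0.020000


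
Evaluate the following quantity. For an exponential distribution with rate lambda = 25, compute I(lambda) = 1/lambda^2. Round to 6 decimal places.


Fisher information for exponential: I(lambda) = 1/lambda^2.
lambda = 25, lambda^2 = 625.
I = 1/625 = 0.001600

0.001600


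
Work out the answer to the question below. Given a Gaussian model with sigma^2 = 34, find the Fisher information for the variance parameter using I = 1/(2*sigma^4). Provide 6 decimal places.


Fisher information for variance: I(sigma^2) = 1/(2*sigma^4).
sigma^2 = 34, so sigma^4 = 1156.
I = 1/(2*1156) = 1/2312 = 0.000433

0.000433


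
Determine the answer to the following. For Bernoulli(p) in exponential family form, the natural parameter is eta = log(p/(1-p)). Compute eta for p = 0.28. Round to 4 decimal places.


Natural parameter for Bernoulli: eta = log(p/(1-p)).
p = 0.28, 1-p = 0.72.
p/(1-p) = 0.388889.
eta = log(0.388889) = -0.9445

-0.9445


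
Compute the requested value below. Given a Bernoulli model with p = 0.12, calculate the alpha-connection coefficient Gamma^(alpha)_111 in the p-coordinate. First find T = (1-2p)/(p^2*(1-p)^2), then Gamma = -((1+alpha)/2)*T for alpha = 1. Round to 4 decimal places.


Skewness (Amari-Chentsov) tensor: T = (1-2p)/(p^2*(1-p)^2).
p = 0.12, 1-2p = 0.76, p^2 = 0.0144, (1-p)^2 = 0.7744.
T = 0.76/(0.0144 * 0.7744) = 68.153122.
In the p-coordinate, Gamma^(alpha) = Gamma^(0) - (alpha/2)*T with Gamma^(0) = (1/2)*g'(p) = -T/2,
so Gamma^(alpha) = -((1+alpha)/2)*T.
alpha = 1, -(1+alpha)/2 = -1.0.
Gamma = -1.0 * 68.153122 = -68.1531

-68.1531


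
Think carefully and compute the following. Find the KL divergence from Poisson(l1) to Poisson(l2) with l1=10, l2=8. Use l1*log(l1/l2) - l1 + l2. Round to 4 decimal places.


KL divergence for Poisson:
KL = l1*log(l1/l2) - l1 + l2.
l1 = 10, l2 = 8.
log(10/8) = 0.223144.
l1*log(l1/l2) = 10 * 0.223144 = 2.231436.
KL = 2.231436 - 10 + 8 = 0.2314

0.2314


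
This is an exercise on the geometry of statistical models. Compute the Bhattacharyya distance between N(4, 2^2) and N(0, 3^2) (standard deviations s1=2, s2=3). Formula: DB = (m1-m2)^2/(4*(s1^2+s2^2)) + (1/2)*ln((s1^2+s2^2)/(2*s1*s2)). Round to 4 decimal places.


Bhattacharyya distance between two Gaussians:
DB = (m1-m2)^2/(4*(s1^2+s2^2)) + (1/2)*ln((s1^2+s2^2)/(2*s1*s2)).
(m1-m2)^2 = (4)^2 = 16.
s1^2+s2^2 = 4 + 9 = 13.
term1 = 16/52 = 0.307692.
term2 = 0.5*ln(13/12.0) = 0.040021.
DB = 0.307692 + 0.040021 = 0.3477

0.3477


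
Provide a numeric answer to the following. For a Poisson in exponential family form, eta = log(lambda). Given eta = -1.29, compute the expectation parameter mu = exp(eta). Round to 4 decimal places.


Expectation parameter for Poisson exponential family:
mu = exp(eta).
eta = -1.29.
mu = exp(-1.29) = 0.2753

0.2753


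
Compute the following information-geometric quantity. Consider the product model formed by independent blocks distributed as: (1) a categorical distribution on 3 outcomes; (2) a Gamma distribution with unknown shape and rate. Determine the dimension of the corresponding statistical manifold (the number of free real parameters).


The dimension of a statistical manifold equals the number of free
(independent) real parameters of the model. For a product of independent
blocks the parameter counts add.
- categorical on 3 outcomes (probabilities sum to 1): 3-1 = 2.
- Gamma (shape, rate): 2.
Total = 2 + 2 = 4.
Dimension = 4

4


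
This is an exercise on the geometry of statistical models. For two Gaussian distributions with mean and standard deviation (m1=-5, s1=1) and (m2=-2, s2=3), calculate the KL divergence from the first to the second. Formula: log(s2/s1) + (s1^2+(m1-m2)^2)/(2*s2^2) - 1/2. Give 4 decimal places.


KL divergence between normal distributions:
KL = log(s2/s1) + (s1^2 + (m1-m2)^2)/(2*s2^2) - 1/2.
log(3/1) = 1.098612.
(1^2 + (-5--2)^2)/(2*3^2) = (1 + 9)/18 = 0.555556.
KL = 1.098612 + 0.555556 - 0.5 = 1.1542

1.1542


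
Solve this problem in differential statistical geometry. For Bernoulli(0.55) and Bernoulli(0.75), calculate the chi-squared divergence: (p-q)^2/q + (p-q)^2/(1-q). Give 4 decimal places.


Chi-squared divergence between Bernoulli distributions:
chi^2 = (p-q)^2/q + (p-q)^2/(1-q).
p = 0.55, q = 0.75, p-q = -0.2.
(p-q)^2 = 0.04.
term1 = 0.04/0.75 = 0.053333.
term2 = 0.04/0.25 = 0.16.
chi^2 = 0.053333 + 0.16 = 0.2133

0.2133


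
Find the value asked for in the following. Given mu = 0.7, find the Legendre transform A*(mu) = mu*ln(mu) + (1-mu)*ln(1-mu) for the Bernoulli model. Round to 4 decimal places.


Legendre transform for Bernoulli:
A*(mu) = mu*log(mu) + (1-mu)*log(1-mu).
mu = 0.7, 1-mu = 0.3.
mu*log(mu) = 0.7*log(0.7) = -0.249672.
(1-mu)*log(1-mu) = 0.3*log(0.3) = -0.361192.
A* = -0.249672 + -0.361192 = -0.6109

-0.6109


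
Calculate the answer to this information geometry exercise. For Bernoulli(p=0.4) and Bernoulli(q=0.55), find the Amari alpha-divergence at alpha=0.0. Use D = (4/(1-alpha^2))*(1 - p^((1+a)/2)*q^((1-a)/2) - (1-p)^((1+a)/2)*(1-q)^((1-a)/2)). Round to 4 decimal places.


Amari alpha-divergence:
D = (4/(1-alpha^2))*(1 - p^((1+a)/2)*q^((1-a)/2) - (1-p)^((1+a)/2)*(1-q)^((1-a)/2)).
alpha = 0.0, p = 0.4, q = 0.55.
e1 = (1+alpha)/2 = 0.5, e2 = (1-alpha)/2 = 0.5.
t1 = p^e1 * q^e2 = 0.4^0.5 * 0.55^0.5 = 0.469042.
t2 = (1-p)^e1 * (1-q)^e2 = 0.6^0.5 * 0.45^0.5 = 0.519615.
4/(1-alpha^2) = 4.0.
D = 4.0*(1 - 0.469042 - 0.519615) = 0.0454

0.0454


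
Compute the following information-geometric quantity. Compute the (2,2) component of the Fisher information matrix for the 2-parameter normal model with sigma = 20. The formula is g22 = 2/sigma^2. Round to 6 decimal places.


For the 2-parameter normal family, the Fisher metric has:
  g11 = 1/sigma^2, g22 = 2/sigma^2.
sigma = 20, sigma^2 = 400.
g22 = 0.005000

0.005000


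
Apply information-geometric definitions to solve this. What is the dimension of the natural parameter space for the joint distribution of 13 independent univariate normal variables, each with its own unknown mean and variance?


Exponential family dimension calculation:
Each univariate normal has two natural parameters (mu/sigma^2 and -1/(2 sigma^2)).
With 13 independent components, dim = 2 * 13 = 26.

26


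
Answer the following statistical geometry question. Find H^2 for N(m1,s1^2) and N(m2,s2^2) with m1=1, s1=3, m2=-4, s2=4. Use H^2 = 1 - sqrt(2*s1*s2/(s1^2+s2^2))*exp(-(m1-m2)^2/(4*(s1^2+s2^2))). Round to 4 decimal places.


Squared Hellinger distance for Gaussians:
H^2 = 1 - sqrt(2*s1*s2/(s1^2+s2^2)) * exp(-(m1-m2)^2/(4*(s1^2+s2^2))).
s1^2 = 9, s2^2 = 16, s1^2+s2^2 = 25.
sqrt(2*3*4/(25)) = 0.979796.
(m1-m2)^2 = (5)^2 = 25.
exp(-25/(4*25)) = exp(-0.25) = 0.778801.
H^2 = 1 - 0.979796*0.778801 = 0.2369

0.2369


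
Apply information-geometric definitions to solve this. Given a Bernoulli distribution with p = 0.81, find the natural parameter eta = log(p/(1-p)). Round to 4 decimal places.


Natural parameter for Bernoulli: eta = log(p/(1-p)).
p = 0.81, 1-p = 0.19.
p/(1-p) = 4.263158.
eta = log(4.263158) = 1.4500

1.4500


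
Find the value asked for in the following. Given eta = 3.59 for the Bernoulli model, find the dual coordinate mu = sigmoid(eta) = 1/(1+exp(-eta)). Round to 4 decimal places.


Dual coordinate (expectation parameter) for Bernoulli:
mu = 1/(1+exp(-eta)).
eta = 3.59.
exp(-eta) = exp(-3.59) = 0.027598.
mu = 1/(1+0.027598) = 0.9731

0.9731


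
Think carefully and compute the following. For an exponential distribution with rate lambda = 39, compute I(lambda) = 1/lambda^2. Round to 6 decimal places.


Fisher information for exponential: I(lambda) = 1/lambda^2.
lambda = 39, lambda^2 = 1521.
I = 1/1521 = 0.000657

0.000657


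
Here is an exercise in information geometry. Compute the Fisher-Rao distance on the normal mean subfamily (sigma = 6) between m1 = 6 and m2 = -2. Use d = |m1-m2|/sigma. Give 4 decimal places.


On the fixed-variance normal subfamily, geodesic distance = |m1-m2|/sigma.
|6 - -2| = 8.
sigma = 6.
d = 8/6 = 1.3333

1.3333


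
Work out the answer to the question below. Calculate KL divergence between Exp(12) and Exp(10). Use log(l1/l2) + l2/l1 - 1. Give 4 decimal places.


KL divergence for exponential family:
KL = log(l1/l2) + l2/l1 - 1.
log(12/10) = 0.182322.
10/12 = 0.833333.
KL = 0.182322 + 0.833333 - 1 = 0.0157

0.0157


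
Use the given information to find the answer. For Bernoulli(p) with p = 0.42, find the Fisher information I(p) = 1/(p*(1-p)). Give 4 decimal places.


For Bernoulli(p), Fisher information is I(p) = 1/(p*(1-p)).
p = 0.42, 1-p = 0.58.
p*(1-p) = 0.2436.
I(p) = 1/0.2436 = 4.1051

4.1051


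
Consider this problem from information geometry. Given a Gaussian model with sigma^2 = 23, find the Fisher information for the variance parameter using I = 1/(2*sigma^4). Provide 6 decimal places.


Fisher information for variance: I(sigma^2) = 1/(2*sigma^4).
sigma^2 = 23, so sigma^4 = 529.
I = 1/(2*529) = 1/1058 = 0.000945

0.000945


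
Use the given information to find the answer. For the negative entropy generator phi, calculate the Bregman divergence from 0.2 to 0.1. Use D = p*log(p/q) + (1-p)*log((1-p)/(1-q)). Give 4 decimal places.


Bregman divergence with negative entropy generator:
D = p*log(p/q) + (1-p)*log((1-p)/(1-q)).
p = 0.2, q = 0.1.
p*log(p/q) = 0.2*log(0.2/0.1) = 0.138629.
(1-p)*log((1-p)/(1-q)) = 0.8*log(0.8/0.9) = -0.094226.
D = 0.138629 + -0.094226 = 0.0444

0.0444


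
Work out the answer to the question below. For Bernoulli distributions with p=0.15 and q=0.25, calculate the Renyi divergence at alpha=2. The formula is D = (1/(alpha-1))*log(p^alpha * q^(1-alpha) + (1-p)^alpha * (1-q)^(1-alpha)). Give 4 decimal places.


Renyi divergence of order alpha between Bernoulli distributions:
D = (1/(alpha-1))*log(p^alpha * q^(1-alpha) + (1-p)^alpha * (1-q)^(1-alpha)).
alpha = 2, p = 0.15, q = 0.25.
p^alpha * q^(1-alpha) = 0.15^2 * 0.25^-1 = 0.09.
(1-p)^alpha * (1-q)^(1-alpha) = 0.85^2 * 0.75^-1 = 0.963333.
sum = 0.09 + 0.963333 = 1.053333.
D = (1/1)*log(1.053333) = 0.0520

0.0520


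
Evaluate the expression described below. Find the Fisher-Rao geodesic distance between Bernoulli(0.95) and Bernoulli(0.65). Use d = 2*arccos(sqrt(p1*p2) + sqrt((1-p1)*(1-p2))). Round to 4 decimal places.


Geodesic distance on Bernoulli manifold:
d(p1,p2) = 2*arccos(sqrt(p1*p2) + sqrt((1-p1)*(1-p2))).
sqrt(p1*p2) = sqrt(0.95*0.65) = 0.785812.
sqrt((1-p1)*(1-p2)) = sqrt(0.05*0.35) = 0.132288.
arg = 0.785812 + 0.132288 = 0.918099.
d = 2*arccos(0.918099) = 0.8151

0.8151


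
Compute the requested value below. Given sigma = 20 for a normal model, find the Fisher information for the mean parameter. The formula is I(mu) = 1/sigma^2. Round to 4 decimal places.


The Fisher information for the mean of a normal distribution is I(mu) = 1/sigma^2.
sigma = 20, so sigma^2 = 400.
I(mu) = 1/400 = 0.0025

0.0025


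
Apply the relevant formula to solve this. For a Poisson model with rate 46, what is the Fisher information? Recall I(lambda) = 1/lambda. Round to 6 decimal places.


Fisher information for Poisson: I(lambda) = 1/lambda.
lambda = 46.
I(lambda) = 1/46 = 0.021739

0.021739


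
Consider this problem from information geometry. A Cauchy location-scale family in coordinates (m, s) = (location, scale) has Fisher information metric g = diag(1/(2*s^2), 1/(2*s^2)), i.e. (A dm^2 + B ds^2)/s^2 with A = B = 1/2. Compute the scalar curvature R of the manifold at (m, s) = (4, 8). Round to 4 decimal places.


The metric has the form g = (A dm^2 + B ds^2)/s^2 with A = 1/2, B = 1/2.
Substitute u = sqrt(A/B)*m: g = B*(du^2 + ds^2)/s^2, i.e. B times the
Poincare upper half-plane metric, which has constant Gaussian curvature -1.
Scaling a 2D metric by a constant c divides the Gaussian curvature by c,
so K = -1/B = -1/(1/2) = -2.0000 everywhere (the point (m, s) = (4, 8) is irrelevant:
the curvature is constant).
Scalar curvature in dimension 2: R = 2K = -2/(1/2) = -4.0000.

-4.0000


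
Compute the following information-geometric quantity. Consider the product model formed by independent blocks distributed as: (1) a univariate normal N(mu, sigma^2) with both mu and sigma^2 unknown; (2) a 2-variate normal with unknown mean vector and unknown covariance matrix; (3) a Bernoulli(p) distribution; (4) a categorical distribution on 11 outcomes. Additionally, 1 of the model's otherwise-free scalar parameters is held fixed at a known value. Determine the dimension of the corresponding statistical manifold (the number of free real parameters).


The dimension of a statistical manifold equals the number of free
(independent) real parameters of the model. For a product of independent
blocks the parameter counts add.
- normal (mu, sigma^2): 2.
- 2-variate normal: 2 (mean) + 2*3/2 = 3 (symmetric covariance) = 5.
- Bernoulli (p): 1.
- categorical on 11 outcomes (probabilities sum to 1): 11-1 = 10.
Total = 2 + 5 + 1 + 10 = 18.
1 parameter(s) fixed at known values: 18 - 1 = 17.
Dimension = 17

17


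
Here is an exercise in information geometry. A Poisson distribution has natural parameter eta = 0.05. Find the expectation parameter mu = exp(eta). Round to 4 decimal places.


Expectation parameter for Poisson exponential family:
mu = exp(eta).
eta = 0.05.
mu = exp(0.05) = 1.0513

1.0513


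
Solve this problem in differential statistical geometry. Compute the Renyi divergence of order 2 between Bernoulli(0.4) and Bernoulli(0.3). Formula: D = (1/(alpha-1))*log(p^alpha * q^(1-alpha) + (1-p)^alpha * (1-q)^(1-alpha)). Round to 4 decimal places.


Renyi divergence of order alpha between Bernoulli distributions:
D = (1/(alpha-1))*log(p^alpha * q^(1-alpha) + (1-p)^alpha * (1-q)^(1-alpha)).
alpha = 2, p = 0.4, q = 0.3.
p^alpha * q^(1-alpha) = 0.4^2 * 0.3^-1 = 0.533333.
(1-p)^alpha * (1-q)^(1-alpha) = 0.6^2 * 0.7^-1 = 0.514286.
sum = 0.533333 + 0.514286 = 1.047619.
D = (1/1)*log(1.047619) = 0.0465

0.0465


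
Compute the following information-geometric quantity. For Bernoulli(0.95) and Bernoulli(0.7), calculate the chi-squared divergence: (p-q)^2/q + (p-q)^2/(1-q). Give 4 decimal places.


Chi-squared divergence between Bernoulli distributions:
chi^2 = (p-q)^2/q + (p-q)^2/(1-q).
p = 0.95, q = 0.7, p-q = 0.25.
(p-q)^2 = 0.0625.
term1 = 0.0625/0.7 = 0.089286.
term2 = 0.0625/0.3 = 0.208333.
chi^2 = 0.089286 + 0.208333 = 0.2976

0.2976


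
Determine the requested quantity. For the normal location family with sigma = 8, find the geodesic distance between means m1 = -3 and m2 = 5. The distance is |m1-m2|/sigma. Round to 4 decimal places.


On the fixed-variance normal subfamily, geodesic distance = |m1-m2|/sigma.
|-3 - 5| = 8.
sigma = 8.
d = 8/8 = 1.0000

1.0000


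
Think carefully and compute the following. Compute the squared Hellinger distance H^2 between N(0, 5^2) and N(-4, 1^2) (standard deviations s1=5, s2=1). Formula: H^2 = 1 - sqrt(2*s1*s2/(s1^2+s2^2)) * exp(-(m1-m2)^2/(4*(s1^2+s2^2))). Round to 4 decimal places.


Squared Hellinger distance for Gaussians:
H^2 = 1 - sqrt(2*s1*s2/(s1^2+s2^2)) * exp(-(m1-m2)^2/(4*(s1^2+s2^2))).
s1^2 = 25, s2^2 = 1, s1^2+s2^2 = 26.
sqrt(2*5*1/(26)) = 0.620174.
(m1-m2)^2 = (4)^2 = 16.
exp(-16/(4*26)) = exp(-0.153846) = 0.857404.
H^2 = 1 - 0.620174*0.857404 = 0.4683

0.4683


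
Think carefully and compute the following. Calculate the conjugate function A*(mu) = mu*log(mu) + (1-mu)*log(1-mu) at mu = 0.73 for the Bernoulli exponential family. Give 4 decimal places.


Legendre transform for Bernoulli:
A*(mu) = mu*log(mu) + (1-mu)*log(1-mu).
mu = 0.73, 1-mu = 0.27.
mu*log(mu) = 0.73*log(0.73) = -0.229739.
(1-mu)*log(1-mu) = 0.27*log(0.27) = -0.35352.
A* = -0.229739 + -0.35352 = -0.5833

-0.5833


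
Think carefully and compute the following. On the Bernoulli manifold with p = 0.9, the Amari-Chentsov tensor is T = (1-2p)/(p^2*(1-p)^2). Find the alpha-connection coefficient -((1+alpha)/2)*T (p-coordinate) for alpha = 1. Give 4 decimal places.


Skewness (Amari-Chentsov) tensor: T = (1-2p)/(p^2*(1-p)^2).
p = 0.9, 1-2p = -0.8, p^2 = 0.81, (1-p)^2 = 0.01.
T = -0.8/(0.81 * 0.01) = -98.765432.
In the p-coordinate, Gamma^(alpha) = Gamma^(0) - (alpha/2)*T with Gamma^(0) = (1/2)*g'(p) = -T/2,
so Gamma^(alpha) = -((1+alpha)/2)*T.
alpha = 1, -(1+alpha)/2 = -1.0.
Gamma = -1.0 * -98.765432 = 98.7654

98.7654


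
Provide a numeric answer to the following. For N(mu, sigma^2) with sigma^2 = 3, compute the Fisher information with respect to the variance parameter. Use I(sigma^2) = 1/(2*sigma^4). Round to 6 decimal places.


Fisher information for variance: I(sigma^2) = 1/(2*sigma^4).
sigma^2 = 3, so sigma^4 = 9.
I = 1/(2*9) = 1/18 = 0.055556

0.055556


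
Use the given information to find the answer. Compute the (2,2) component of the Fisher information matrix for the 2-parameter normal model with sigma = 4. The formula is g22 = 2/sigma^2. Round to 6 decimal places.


For the 2-parameter normal family, the Fisher metric has:
  g11 = 1/sigma^2, g22 = 2/sigma^2.
sigma = 4, sigma^2 = 16.
g22 = 0.125000

0.125000


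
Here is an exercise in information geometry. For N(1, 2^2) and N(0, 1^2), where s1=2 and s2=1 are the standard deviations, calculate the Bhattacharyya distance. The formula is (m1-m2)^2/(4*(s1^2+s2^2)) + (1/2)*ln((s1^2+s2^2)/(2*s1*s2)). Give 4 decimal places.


Bhattacharyya distance between two Gaussians:
DB = (m1-m2)^2/(4*(s1^2+s2^2)) + (1/2)*ln((s1^2+s2^2)/(2*s1*s2)).
(m1-m2)^2 = (1)^2 = 1.
s1^2+s2^2 = 4 + 1 = 5.
term1 = 1/20 = 0.05.
term2 = 0.5*ln(5/4.0) = 0.111572.
DB = 0.05 + 0.111572 = 0.1616

0.1616


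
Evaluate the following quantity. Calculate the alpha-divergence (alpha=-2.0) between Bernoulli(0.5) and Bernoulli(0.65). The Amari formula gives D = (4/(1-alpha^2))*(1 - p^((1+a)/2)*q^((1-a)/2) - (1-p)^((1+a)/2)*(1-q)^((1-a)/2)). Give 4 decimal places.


Amari alpha-divergence:
D = (4/(1-alpha^2))*(1 - p^((1+a)/2)*q^((1-a)/2) - (1-p)^((1+a)/2)*(1-q)^((1-a)/2)).
alpha = -2.0, p = 0.5, q = 0.65.
e1 = (1+alpha)/2 = -0.5, e2 = (1-alpha)/2 = 1.5.
t1 = p^e1 * q^e2 = 0.5^-0.5 * 0.65^1.5 = 0.741114.
t2 = (1-p)^e1 * (1-q)^e2 = 0.5^-0.5 * 0.35^1.5 = 0.292831.
4/(1-alpha^2) = -1.333333.
D = -1.333333*(1 - 0.741114 - 0.292831) = 0.0453

0.0453


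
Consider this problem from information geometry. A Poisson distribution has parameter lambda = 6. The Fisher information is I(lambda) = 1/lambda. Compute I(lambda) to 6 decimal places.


Fisher information for Poisson: I(lambda) = 1/lambda.
lambda = 6.
I(lambda) = 1/6 = 0.166667

0.166667


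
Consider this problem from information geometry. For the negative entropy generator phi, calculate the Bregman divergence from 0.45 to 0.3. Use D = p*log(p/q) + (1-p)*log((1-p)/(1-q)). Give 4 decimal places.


Bregman divergence with negative entropy generator:
D = p*log(p/q) + (1-p)*log((1-p)/(1-q)).
p = 0.45, q = 0.3.
p*log(p/q) = 0.45*log(0.45/0.3) = 0.182459.
(1-p)*log((1-p)/(1-q)) = 0.55*log(0.55/0.7) = -0.132639.
D = 0.182459 + -0.132639 = 0.0498

0.0498


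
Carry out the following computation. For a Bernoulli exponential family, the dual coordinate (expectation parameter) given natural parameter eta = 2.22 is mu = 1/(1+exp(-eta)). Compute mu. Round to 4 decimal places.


Dual coordinate (expectation parameter) for Bernoulli:
mu = 1/(1+exp(-eta)).
eta = 2.22.
exp(-eta) = exp(-2.22) = 0.108609.
mu = 1/(1+0.108609) = 0.9020

0.9020


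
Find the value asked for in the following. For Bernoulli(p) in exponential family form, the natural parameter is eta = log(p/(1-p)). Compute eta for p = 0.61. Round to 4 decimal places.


Natural parameter for Bernoulli: eta = log(p/(1-p)).
p = 0.61, 1-p = 0.39.
p/(1-p) = 1.564103.
eta = log(1.564103) = 0.4473

0.4473


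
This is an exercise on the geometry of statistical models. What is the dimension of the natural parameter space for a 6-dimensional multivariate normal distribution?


Exponential family dimension calculation:
For 6-dim MVN: mean has 6 params, covariance has 6*7/2 = 21 unique entries.
Total dim = 6 + 21 = 27.

27


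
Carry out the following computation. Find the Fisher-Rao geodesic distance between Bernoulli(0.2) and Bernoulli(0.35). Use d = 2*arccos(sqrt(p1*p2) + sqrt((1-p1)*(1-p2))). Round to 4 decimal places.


Geodesic distance on Bernoulli manifold:
d(p1,p2) = 2*arccos(sqrt(p1*p2) + sqrt((1-p1)*(1-p2))).
sqrt(p1*p2) = sqrt(0.2*0.35) = 0.264575.
sqrt((1-p1)*(1-p2)) = sqrt(0.8*0.65) = 0.72111.
arg = 0.264575 + 0.72111 = 0.985685.
d = 2*arccos(0.985685) = 0.3388

0.3388


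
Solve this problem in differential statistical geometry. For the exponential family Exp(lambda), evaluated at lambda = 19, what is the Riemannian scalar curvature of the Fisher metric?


This family has a single free parameter, so its statistical manifold
is 1-dimensional. The Riemann curvature tensor of any 1-dimensional
Riemannian manifold vanishes identically, so R = 0.

0


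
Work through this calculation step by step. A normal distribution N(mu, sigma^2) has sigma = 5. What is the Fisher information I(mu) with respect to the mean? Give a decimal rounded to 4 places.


The Fisher information for the mean of a normal distribution is I(mu) = 1/sigma^2.
sigma = 5, so sigma^2 = 25.
I(mu) = 1/25 = 0.0400

0.0400


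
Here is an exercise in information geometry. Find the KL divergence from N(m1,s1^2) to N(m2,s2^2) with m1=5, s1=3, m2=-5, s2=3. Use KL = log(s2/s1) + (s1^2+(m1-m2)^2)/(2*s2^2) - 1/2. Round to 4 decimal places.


KL divergence between normal distributions:
KL = log(s2/s1) + (s1^2 + (m1-m2)^2)/(2*s2^2) - 1/2.
log(3/3) = 0.0.
(3^2 + (5--5)^2)/(2*3^2) = (9 + 100)/18 = 6.055556.
KL = 0.0 + 6.055556 - 0.5 = 5.5556

5.5556


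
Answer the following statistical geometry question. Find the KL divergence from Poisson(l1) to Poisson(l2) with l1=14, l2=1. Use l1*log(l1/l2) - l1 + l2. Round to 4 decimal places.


KL divergence for Poisson:
KL = l1*log(l1/l2) - l1 + l2.
l1 = 14, l2 = 1.
log(14/1) = 2.639057.
l1*log(l1/l2) = 14 * 2.639057 = 36.946803.
KL = 36.946803 - 14 + 1 = 23.9468

23.9468


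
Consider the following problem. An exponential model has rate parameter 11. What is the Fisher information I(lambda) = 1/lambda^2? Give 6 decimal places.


Fisher information for exponential: I(lambda) = 1/lambda^2.
lambda = 11, lambda^2 = 121.
I = 1/121 = 0.008264

0.008264


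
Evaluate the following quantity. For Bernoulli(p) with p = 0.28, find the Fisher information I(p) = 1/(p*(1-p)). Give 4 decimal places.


For Bernoulli(p), Fisher information is I(p) = 1/(p*(1-p)).
p = 0.28, 1-p = 0.72.
p*(1-p) = 0.2016.
I(p) = 1/0.2016 = 4.9603

4.9603


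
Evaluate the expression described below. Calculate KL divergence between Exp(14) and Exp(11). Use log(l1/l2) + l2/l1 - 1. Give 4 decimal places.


KL divergence for exponential family:
KL = log(l1/l2) + l2/l1 - 1.
log(14/11) = 0.241162.
11/14 = 0.785714.
KL = 0.241162 + 0.785714 - 1 = 0.0269

0.0269


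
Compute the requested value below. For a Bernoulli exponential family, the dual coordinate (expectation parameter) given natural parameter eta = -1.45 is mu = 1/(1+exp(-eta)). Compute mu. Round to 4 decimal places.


Dual coordinate (expectation parameter) for Bernoulli:
mu = 1/(1+exp(-eta)).
eta = -1.45.
exp(-eta) = exp(1.45) = 4.263115.
mu = 1/(1+4.263115) = 0.1900

0.1900


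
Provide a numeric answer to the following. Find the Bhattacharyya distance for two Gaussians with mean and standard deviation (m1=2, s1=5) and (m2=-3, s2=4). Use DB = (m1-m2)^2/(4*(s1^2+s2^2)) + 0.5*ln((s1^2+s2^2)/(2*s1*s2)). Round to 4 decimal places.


Bhattacharyya distance between two Gaussians:
DB = (m1-m2)^2/(4*(s1^2+s2^2)) + (1/2)*ln((s1^2+s2^2)/(2*s1*s2)).
(m1-m2)^2 = (5)^2 = 25.
s1^2+s2^2 = 25 + 16 = 41.
term1 = 25/164 = 0.152439.
term2 = 0.5*ln(41/40.0) = 0.012346.
DB = 0.152439 + 0.012346 = 0.1648

0.1648


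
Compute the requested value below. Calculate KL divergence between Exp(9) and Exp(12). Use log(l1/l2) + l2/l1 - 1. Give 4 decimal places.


KL divergence for exponential family:
KL = log(l1/l2) + l2/l1 - 1.
log(9/12) = -0.287682.
12/9 = 1.333333.
KL = -0.287682 + 1.333333 - 1 = 0.0457

0.0457


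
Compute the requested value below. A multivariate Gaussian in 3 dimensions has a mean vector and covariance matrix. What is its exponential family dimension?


Exponential family dimension calculation:
For 3-dim MVN: mean has 3 params, covariance has 3*4/2 = 6 unique entries.
Total dim = 3 + 6 = 9.

9


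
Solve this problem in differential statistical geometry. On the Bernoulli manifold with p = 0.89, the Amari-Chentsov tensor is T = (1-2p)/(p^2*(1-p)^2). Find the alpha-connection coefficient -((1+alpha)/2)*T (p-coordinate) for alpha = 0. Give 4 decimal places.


Skewness (Amari-Chentsov) tensor: T = (1-2p)/(p^2*(1-p)^2).
p = 0.89, 1-2p = -0.78, p^2 = 0.7921, (1-p)^2 = 0.0121.
T = -0.78/(0.7921 * 0.0121) = -81.382161.
In the p-coordinate, Gamma^(alpha) = Gamma^(0) - (alpha/2)*T with Gamma^(0) = (1/2)*g'(p) = -T/2,
so Gamma^(alpha) = -((1+alpha)/2)*T.
alpha = 0, -(1+alpha)/2 = -0.5.
Gamma = -0.5 * -81.382161 = 40.6911

40.6911


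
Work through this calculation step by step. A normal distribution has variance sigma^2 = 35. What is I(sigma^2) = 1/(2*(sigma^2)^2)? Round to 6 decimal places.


Fisher information for variance: I(sigma^2) = 1/(2*sigma^4).
sigma^2 = 35, so sigma^4 = 1225.
I = 1/(2*1225) = 1/2450 = 0.000408

0.000408


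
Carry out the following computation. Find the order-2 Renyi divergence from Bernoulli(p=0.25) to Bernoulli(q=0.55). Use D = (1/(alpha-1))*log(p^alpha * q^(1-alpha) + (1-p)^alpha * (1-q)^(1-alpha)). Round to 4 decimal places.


Renyi divergence of order alpha between Bernoulli distributions:
D = (1/(alpha-1))*log(p^alpha * q^(1-alpha) + (1-p)^alpha * (1-q)^(1-alpha)).
alpha = 2, p = 0.25, q = 0.55.
p^alpha * q^(1-alpha) = 0.25^2 * 0.55^-1 = 0.113636.
(1-p)^alpha * (1-q)^(1-alpha) = 0.75^2 * 0.45^-1 = 1.25.
sum = 0.113636 + 1.25 = 1.363636.
D = (1/1)*log(1.363636) = 0.3102

0.3102


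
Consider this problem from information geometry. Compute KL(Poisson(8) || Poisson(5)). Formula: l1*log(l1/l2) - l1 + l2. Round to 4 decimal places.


KL divergence for Poisson:
KL = l1*log(l1/l2) - l1 + l2.
l1 = 8, l2 = 5.
log(8/5) = 0.470004.
l1*log(l1/l2) = 8 * 0.470004 = 3.760029.
KL = 3.760029 - 8 + 5 = 0.7600

0.7600


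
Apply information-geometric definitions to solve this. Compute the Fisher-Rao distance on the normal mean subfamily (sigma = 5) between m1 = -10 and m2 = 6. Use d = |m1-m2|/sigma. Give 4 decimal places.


On the fixed-variance normal subfamily, geodesic distance = |m1-m2|/sigma.
|-10 - 6| = 16.
sigma = 5.
d = 16/5 = 3.2000

3.2000


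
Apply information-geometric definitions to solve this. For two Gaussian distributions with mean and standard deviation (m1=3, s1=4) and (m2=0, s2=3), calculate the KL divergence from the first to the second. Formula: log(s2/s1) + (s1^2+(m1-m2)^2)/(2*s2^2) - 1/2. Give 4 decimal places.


KL divergence between normal distributions:
KL = log(s2/s1) + (s1^2 + (m1-m2)^2)/(2*s2^2) - 1/2.
log(3/4) = -0.287682.
(4^2 + (3-0)^2)/(2*3^2) = (16 + 9)/18 = 1.388889.
KL = -0.287682 + 1.388889 - 0.5 = 0.6012

0.6012


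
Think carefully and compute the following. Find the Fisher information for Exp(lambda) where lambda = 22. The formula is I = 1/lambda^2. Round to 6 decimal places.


Fisher information for exponential: I(lambda) = 1/lambda^2.
lambda = 22, lambda^2 = 484.
I = 1/484 = 0.002066

0.002066


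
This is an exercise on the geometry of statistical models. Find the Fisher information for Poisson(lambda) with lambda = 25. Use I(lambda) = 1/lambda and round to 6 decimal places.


Fisher information for Poisson: I(lambda) = 1/lambda.
lambda = 25.
I(lambda) = 1/25 = 0.040000

0.040000


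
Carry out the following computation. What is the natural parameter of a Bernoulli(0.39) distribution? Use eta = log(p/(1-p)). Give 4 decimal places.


Natural parameter for Bernoulli: eta = log(p/(1-p)).
p = 0.39, 1-p = 0.61.
p/(1-p) = 0.639344.
eta = log(0.639344) = -0.4473

-0.4473


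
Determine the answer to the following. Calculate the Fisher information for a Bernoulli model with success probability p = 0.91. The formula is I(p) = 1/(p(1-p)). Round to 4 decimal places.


For Bernoulli(p), Fisher information is I(p) = 1/(p*(1-p)).
p = 0.91, 1-p = 0.09.
p*(1-p) = 0.0819.
I(p) = 1/0.0819 = 12.2100

12.2100


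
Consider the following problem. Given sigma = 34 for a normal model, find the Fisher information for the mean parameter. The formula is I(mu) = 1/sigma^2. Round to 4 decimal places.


The Fisher information for the mean of a normal distribution is I(mu) = 1/sigma^2.
sigma = 34, so sigma^2 = 1156.
I(mu) = 1/1156 = 0.0009

0.0009


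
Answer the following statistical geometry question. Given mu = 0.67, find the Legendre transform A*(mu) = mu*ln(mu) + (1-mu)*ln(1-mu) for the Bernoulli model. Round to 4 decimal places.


Legendre transform for Bernoulli:
A*(mu) = mu*log(mu) + (1-mu)*log(1-mu).
mu = 0.67, 1-mu = 0.33.
mu*log(mu) = 0.67*log(0.67) = -0.26832.
(1-mu)*log(1-mu) = 0.33*log(0.33) = -0.365859.
A* = -0.26832 + -0.365859 = -0.6342

-0.6342


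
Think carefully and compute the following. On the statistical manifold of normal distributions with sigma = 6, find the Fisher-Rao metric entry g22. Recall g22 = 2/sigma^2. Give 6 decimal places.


For the 2-parameter normal family, the Fisher metric has:
  g11 = 1/sigma^2, g22 = 2/sigma^2.
sigma = 6, sigma^2 = 36.
g22 = 0.055556

0.055556


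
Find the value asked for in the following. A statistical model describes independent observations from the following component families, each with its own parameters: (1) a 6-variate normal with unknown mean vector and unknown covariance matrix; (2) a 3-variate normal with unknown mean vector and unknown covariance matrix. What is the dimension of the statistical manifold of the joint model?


The dimension of a statistical manifold equals the number of free
(independent) real parameters of the model. For a product of independent
blocks the parameter counts add.
- 6-variate normal: 6 (mean) + 6*7/2 = 21 (symmetric covariance) = 27.
- 3-variate normal: 3 (mean) + 3*4/2 = 6 (symmetric covariance) = 9.
Total = 27 + 9 = 36.
Dimension = 36

36


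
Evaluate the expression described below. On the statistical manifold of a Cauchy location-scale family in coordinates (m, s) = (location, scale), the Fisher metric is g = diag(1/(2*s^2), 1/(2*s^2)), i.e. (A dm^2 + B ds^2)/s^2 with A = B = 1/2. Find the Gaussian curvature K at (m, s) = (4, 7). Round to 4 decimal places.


The metric has the form g = (A dm^2 + B ds^2)/s^2 with A = 1/2, B = 1/2.
Substitute u = sqrt(A/B)*m: g = B*(du^2 + ds^2)/s^2, i.e. B times the
Poincare upper half-plane metric, which has constant Gaussian curvature -1.
Scaling a 2D metric by a constant c divides the Gaussian curvature by c,
so K = -1/B = -1/(1/2) = -2.0000 everywhere (the point (m, s) = (4, 7) is irrelevant:
the curvature is constant).
The requested Gaussian curvature is K = -2.0000.

-2.0000


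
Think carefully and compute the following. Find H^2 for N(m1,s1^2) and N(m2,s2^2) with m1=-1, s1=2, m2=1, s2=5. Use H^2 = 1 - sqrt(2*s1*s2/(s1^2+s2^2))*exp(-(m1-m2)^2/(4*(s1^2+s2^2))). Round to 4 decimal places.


Squared Hellinger distance for Gaussians:
H^2 = 1 - sqrt(2*s1*s2/(s1^2+s2^2)) * exp(-(m1-m2)^2/(4*(s1^2+s2^2))).
s1^2 = 4, s2^2 = 25, s1^2+s2^2 = 29.
sqrt(2*2*5/(29)) = 0.830455.
(m1-m2)^2 = (-2)^2 = 4.
exp(-4/(4*29)) = exp(-0.034483) = 0.966105.
H^2 = 1 - 0.830455*0.966105 = 0.1977

0.1977


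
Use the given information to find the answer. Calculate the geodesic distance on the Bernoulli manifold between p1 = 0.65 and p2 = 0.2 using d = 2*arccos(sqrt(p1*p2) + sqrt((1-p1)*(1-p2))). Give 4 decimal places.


Geodesic distance on Bernoulli manifold:
d(p1,p2) = 2*arccos(sqrt(p1*p2) + sqrt((1-p1)*(1-p2))).
sqrt(p1*p2) = sqrt(0.65*0.2) = 0.360555.
sqrt((1-p1)*(1-p2)) = sqrt(0.35*0.8) = 0.52915.
arg = 0.360555 + 0.52915 = 0.889705.
d = 2*arccos(0.889705) = 0.9482

0.9482


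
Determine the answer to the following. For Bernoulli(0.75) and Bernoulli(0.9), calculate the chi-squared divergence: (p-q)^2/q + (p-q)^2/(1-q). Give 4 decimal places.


Chi-squared divergence between Bernoulli distributions:
chi^2 = (p-q)^2/q + (p-q)^2/(1-q).
p = 0.75, q = 0.9, p-q = -0.15.
(p-q)^2 = 0.0225.
term1 = 0.0225/0.9 = 0.025.
term2 = 0.0225/0.1 = 0.225.
chi^2 = 0.025 + 0.225 = 0.2500

0.2500


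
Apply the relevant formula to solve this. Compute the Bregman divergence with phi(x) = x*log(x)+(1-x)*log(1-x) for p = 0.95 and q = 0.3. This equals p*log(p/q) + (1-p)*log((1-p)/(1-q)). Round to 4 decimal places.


Bregman divergence with negative entropy generator:
D = p*log(p/q) + (1-p)*log((1-p)/(1-q)).
p = 0.95, q = 0.3.
p*log(p/q) = 0.95*log(0.95/0.3) = 1.095046.
(1-p)*log((1-p)/(1-q)) = 0.05*log(0.05/0.7) = -0.131953.
D = 1.095046 + -0.131953 = 0.9631

0.9631


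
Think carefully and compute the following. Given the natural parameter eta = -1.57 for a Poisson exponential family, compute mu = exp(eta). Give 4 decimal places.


Expectation parameter for Poisson exponential family:
mu = exp(eta).
eta = -1.57.
mu = exp(-1.57) = 0.2080

0.2080


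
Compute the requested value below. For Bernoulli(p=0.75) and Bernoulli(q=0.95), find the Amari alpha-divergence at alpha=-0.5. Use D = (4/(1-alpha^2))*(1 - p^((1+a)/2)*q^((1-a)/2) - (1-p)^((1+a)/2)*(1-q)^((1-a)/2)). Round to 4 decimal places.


Amari alpha-divergence:
D = (4/(1-alpha^2))*(1 - p^((1+a)/2)*q^((1-a)/2) - (1-p)^((1+a)/2)*(1-q)^((1-a)/2)).
alpha = -0.5, p = 0.75, q = 0.95.
e1 = (1+alpha)/2 = 0.25, e2 = (1-alpha)/2 = 0.75.
t1 = p^e1 * q^e2 = 0.75^0.25 * 0.95^0.75 = 0.895484.
t2 = (1-p)^e1 * (1-q)^e2 = 0.25^0.25 * 0.05^0.75 = 0.074767.
4/(1-alpha^2) = 5.333333.
D = 5.333333*(1 - 0.895484 - 0.074767) = 0.1587

0.1587


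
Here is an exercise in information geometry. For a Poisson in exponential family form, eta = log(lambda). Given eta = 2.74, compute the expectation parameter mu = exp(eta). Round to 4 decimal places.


Expectation parameter for Poisson exponential family:
mu = exp(eta).
eta = 2.74.
mu = exp(2.74) = 15.4870

15.4870


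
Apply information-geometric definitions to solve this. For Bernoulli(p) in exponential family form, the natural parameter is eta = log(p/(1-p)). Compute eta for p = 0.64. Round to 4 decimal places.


Natural parameter for Bernoulli: eta = log(p/(1-p)).
p = 0.64, 1-p = 0.36.
p/(1-p) = 1.777778.
eta = log(1.777778) = 0.5754

0.5754


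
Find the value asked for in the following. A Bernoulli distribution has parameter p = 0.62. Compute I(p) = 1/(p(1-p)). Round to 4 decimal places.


For Bernoulli(p), Fisher information is I(p) = 1/(p*(1-p)).
p = 0.62, 1-p = 0.38.
p*(1-p) = 0.2356.
I(p) = 1/0.2356 = 4.2445

4.2445


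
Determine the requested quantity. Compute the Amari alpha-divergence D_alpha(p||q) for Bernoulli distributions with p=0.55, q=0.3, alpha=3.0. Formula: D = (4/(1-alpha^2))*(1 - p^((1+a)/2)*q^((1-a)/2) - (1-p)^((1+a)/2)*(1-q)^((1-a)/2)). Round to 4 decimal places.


Amari alpha-divergence:
D = (4/(1-alpha^2))*(1 - p^((1+a)/2)*q^((1-a)/2) - (1-p)^((1+a)/2)*(1-q)^((1-a)/2)).
alpha = 3.0, p = 0.55, q = 0.3.
e1 = (1+alpha)/2 = 2.0, e2 = (1-alpha)/2 = -1.0.
t1 = p^e1 * q^e2 = 0.55^2.0 * 0.3^-1.0 = 1.008333.
t2 = (1-p)^e1 * (1-q)^e2 = 0.45^2.0 * 0.7^-1.0 = 0.289286.
4/(1-alpha^2) = -0.5.
D = -0.5*(1 - 1.008333 - 0.289286) = 0.1488

0.1488


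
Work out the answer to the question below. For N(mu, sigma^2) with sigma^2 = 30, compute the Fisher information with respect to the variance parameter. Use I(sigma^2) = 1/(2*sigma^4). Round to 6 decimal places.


Fisher information for variance: I(sigma^2) = 1/(2*sigma^4).
sigma^2 = 30, so sigma^4 = 900.
I = 1/(2*900) = 1/1800 = 0.000556

0.000556


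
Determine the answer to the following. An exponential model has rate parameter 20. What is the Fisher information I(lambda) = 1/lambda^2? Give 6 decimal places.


Fisher information for exponential: I(lambda) = 1/lambda^2.
lambda = 20, lambda^2 = 400.
I = 1/400 = 0.002500

0.002500


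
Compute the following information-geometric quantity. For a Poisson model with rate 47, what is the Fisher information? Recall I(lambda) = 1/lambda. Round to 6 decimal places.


Fisher information for Poisson: I(lambda) = 1/lambda.
lambda = 47.
I(lambda) = 1/47 = 0.021277

0.021277


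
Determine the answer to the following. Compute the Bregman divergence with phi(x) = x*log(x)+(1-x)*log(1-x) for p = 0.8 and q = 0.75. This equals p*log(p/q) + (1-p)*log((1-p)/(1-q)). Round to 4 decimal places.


Bregman divergence with negative entropy generator:
D = p*log(p/q) + (1-p)*log((1-p)/(1-q)).
p = 0.8, q = 0.75.
p*log(p/q) = 0.8*log(0.8/0.75) = 0.051631.
(1-p)*log((1-p)/(1-q)) = 0.2*log(0.2/0.25) = -0.044629.
D = 0.051631 + -0.044629 = 0.0070

0.0070


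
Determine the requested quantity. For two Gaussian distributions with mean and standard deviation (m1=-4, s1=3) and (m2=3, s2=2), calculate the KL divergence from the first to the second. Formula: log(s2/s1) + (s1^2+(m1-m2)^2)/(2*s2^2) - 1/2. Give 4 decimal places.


KL divergence between normal distributions:
KL = log(s2/s1) + (s1^2 + (m1-m2)^2)/(2*s2^2) - 1/2.
log(2/3) = -0.405465.
(3^2 + (-4-3)^2)/(2*2^2) = (9 + 49)/8 = 7.25.
KL = -0.405465 + 7.25 - 0.5 = 6.3445

6.3445


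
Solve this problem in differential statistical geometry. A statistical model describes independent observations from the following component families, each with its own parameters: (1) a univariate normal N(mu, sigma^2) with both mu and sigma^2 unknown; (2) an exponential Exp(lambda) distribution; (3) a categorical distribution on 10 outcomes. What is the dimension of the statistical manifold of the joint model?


The dimension of a statistical manifold equals the number of free
(independent) real parameters of the model. For a product of independent
blocks the parameter counts add.
- normal (mu, sigma^2): 2.
- exponential (lambda): 1.
- categorical on 10 outcomes (probabilities sum to 1): 10-1 = 9.
Total = 2 + 1 + 9 = 12.
Dimension = 12

12


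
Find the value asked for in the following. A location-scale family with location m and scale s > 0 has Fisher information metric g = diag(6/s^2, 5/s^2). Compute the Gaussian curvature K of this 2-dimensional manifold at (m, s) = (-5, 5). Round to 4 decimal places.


The metric has the form g = (A dm^2 + B ds^2)/s^2 with A = 6, B = 5.
Substitute u = sqrt(A/B)*m: g = B*(du^2 + ds^2)/s^2, i.e. B times the
Poincare upper half-plane metric, which has constant Gaussian curvature -1.
Scaling a 2D metric by a constant c divides the Gaussian curvature by c,
so K = -1/B = -1/(5) = -0.2000 everywhere (the point (m, s) = (-5, 5) is irrelevant:
the curvature is constant).
The requested Gaussian curvature is K = -0.2000.

-0.2000
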